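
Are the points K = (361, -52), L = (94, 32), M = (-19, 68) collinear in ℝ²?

No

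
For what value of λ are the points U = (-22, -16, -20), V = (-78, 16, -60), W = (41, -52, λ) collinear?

25

Collinearity requires UV × UW = 0; each component is linear in λ.
The x-component gives (32)λ + (-800) = 0, so λ = 25.
The remaining components then also vanish.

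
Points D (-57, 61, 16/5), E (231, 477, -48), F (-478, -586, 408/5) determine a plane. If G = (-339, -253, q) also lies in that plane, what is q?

224/5

A normal to the plane is n = DE × DF = (-512, -1024, -11200).
G lies in the plane iff n · DG = 0.
This gives (-11200)q + (501760) = 0, so q = 224/5.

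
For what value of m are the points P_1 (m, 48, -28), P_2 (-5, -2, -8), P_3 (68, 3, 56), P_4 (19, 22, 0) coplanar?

Coplanarity ⇔ det[P_1P_2; P_1P_3; P_1P_4] = 0.
Expanding, this is linear in m: (1496)m + (-7480) = 0.
So m = 5.

5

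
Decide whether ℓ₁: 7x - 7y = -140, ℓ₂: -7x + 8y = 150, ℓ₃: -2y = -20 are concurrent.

Intersecting ℓ₁ and ℓ₂: solving the 2×2 system gives (x, y) = (-10, 10).
Substitute into ℓ₃: (0)(-10) + (-2)(10) = -20.
This equals -20, so (-10, 10) lies on all three lines and they are concurrent.

Yes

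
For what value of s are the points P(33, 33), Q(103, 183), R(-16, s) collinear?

Collinearity: (R − P) must be parallel to (Q − P) = (70, 150).
Cross-multiplying the components: (s − 33)·(70) = (-49)·(150).
Solving gives s = -72.

-72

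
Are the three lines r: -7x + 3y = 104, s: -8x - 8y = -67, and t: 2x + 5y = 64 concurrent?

Lines aᵢx + bᵢy = cᵢ with pairwise distinct directions are concurrent exactly when det[aᵢ bᵢ cᵢ] = 0.
Here the determinant is -123.
Nonzero, so no common point exists.

No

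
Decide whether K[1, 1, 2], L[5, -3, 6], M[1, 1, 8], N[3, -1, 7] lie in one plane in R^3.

Yes

With K as base: KL = (4, -4, 4), KM = (0, 0, 6), KN = (2, -2, 5).
KM × KN = (12, 12, 0).
KL · (KM × KN) = 0.
The scalar triple product vanishes, so the four points are coplanar.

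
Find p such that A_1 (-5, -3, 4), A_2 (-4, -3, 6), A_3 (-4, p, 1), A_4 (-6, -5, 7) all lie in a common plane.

Normal to plane A_1A_2A_4: n = (4, -5, -2); plane equation n·P = -13.
Requiring n·A_3 = -13: (-5)p + (-18) = -13.
So p = -1.

-1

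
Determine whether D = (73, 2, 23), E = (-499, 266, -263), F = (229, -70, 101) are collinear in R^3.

Yes

DE = (-572, 264, -286), DF = (156, -72, 78).
Each component of DF is -3/11 times the corresponding component of DE, so DF = -3/11·DE and the points are collinear.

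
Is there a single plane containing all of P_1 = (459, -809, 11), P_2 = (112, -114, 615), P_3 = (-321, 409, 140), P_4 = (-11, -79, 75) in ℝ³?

No

The four points are coplanar iff the 3×3 determinant with rows P_1P_2, P_1P_3, P_1P_4 is zero.
Rows: (-347, 695, 604), (-780, 1218, 129), (-470, 730, 64).
Expanding along the first row: (-347)(-16218) − (695)(10710) + (604)(3060) = 32436.
Nonzero ⇒ not coplanar.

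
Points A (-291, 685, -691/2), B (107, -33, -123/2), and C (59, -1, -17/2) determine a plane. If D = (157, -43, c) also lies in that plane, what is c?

-154

Coplanarity requires AB · (AC × AD) = 0.
AB = (398, -718, 284), AC = (350, -686, 337); the triple product is linear in c with coefficient -21728 and constant term -3346112.
Setting it to zero: c = -154.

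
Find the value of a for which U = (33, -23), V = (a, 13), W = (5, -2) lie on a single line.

-15

The three points are collinear iff det[UV; UW] = 0.
This determinant is linear in a: (21)a + (315) = 0, so a = -15.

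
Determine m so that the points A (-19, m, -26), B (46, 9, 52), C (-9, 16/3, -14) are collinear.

Collinearity requires AB × AC = 0; each component is linear in m.
The x-component gives (66)m + (-308) = 0, so m = 14/3.
The remaining components then also vanish.

14/3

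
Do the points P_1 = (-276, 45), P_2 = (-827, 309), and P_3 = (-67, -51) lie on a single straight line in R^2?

P_1P_2 = (-551, 264), P_1P_3 = (209, -96).
det[P_1P_2; P_1P_3] = (-551)(-96) − (264)(209) = -2280.
The determinant is nonzero, so they are not collinear.

No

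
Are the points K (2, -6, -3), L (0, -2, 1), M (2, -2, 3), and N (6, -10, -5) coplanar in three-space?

With K as base: KL = (-2, 4, 4), KM = (0, 4, 6), KN = (4, -4, -2).
KM × KN = (16, 24, -16).
KL · (KM × KN) = 0.
The scalar triple product vanishes, so the four points are coplanar.

Yes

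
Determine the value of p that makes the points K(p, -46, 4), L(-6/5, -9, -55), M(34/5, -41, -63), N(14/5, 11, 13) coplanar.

The points are coplanar iff KL · (KM × KN) = 0.
Expanding, this is linear in p: (2016)p + (-179424/5) = 0.
So p = 89/5.

89/5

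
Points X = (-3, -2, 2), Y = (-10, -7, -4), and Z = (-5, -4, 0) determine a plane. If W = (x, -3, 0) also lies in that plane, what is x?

-6

A normal to the plane is n = XY × XZ = (-2, -2, 4).
W lies in the plane iff n · XW = 0.
This gives (-2)x + (-12) = 0, so x = -6.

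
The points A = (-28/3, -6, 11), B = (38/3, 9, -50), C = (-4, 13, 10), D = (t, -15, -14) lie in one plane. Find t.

-13/3

The points are coplanar iff AB · (AC × AD) = 0.
Expanding, this is linear in t: (1144)t + (14872/3) = 0.
So t = -13/3.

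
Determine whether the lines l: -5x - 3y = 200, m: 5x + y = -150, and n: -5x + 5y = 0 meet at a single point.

Yes

Intersecting l and m: solving the 2×2 system gives (x, y) = (-25, -25).
Substitute into n: (-5)(-25) + (5)(-25) = 0.
This equals 0, so (-25, -25) lies on all three lines and they are concurrent.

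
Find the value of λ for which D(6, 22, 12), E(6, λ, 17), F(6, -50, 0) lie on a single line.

Direction DF = (0, -72, -12). From the z-coordinate of E, the parameter along the line is τ = (17 − 12)/(-12) = -5/12.
Then λ = 22 + (-5/12)·(-72) = 52.

52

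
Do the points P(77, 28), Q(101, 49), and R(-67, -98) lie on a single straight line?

PQ = (24, 21), PR = (-144, -126).
Twice the signed area of △PQR is (24)(-126) − (21)(-144) = 0.
The triangle is degenerate (zero area), so the points are collinear.

Yes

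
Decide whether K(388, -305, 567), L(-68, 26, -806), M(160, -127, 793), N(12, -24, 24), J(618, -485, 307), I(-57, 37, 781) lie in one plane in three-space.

No

The plane through K, L, M has normal n = KL × KM = (319200, 416100, -5700) and equation n·P = -6292800.
Checking the remaining points: n·N = -6292800, n·J = -6292800, n·I = -7250400.
Since n·I = -7250400 ≠ -6292800, I is off the plane and the points are not all coplanar.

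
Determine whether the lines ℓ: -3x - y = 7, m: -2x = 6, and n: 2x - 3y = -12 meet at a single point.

Yes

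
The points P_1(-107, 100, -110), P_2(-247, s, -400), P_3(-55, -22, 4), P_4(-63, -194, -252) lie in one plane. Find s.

442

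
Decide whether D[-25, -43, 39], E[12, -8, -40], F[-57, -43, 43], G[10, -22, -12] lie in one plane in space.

No

With D as base: DE = (37, 35, -79), DF = (-32, 0, 4), DG = (35, 21, -51).
DF × DG = (-84, -1492, -672).
DE · (DF × DG) = -2240.
Since -2240 ≠ 0, the four points are not coplanar.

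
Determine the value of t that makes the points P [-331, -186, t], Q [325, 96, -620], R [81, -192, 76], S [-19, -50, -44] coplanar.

484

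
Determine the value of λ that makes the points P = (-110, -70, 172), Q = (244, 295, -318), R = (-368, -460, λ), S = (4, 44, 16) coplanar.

Coplanarity ⇔ det[PQ; PR; PS] = 0.
Expanding, this is linear in λ: (1254)λ + (-742368) = 0.
So λ = 592.

592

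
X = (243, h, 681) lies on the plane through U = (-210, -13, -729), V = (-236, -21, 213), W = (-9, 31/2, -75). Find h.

103/2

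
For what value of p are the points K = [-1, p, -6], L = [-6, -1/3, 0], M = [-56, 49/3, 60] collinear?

-2

Direction LM = (-50, 50/3, 60). From the x-coordinate of K, the parameter along the line is τ = (-1 − (-6))/(-50) = -1/10.
Then p = (-1/3) + (-1/10)·(50/3) = -2.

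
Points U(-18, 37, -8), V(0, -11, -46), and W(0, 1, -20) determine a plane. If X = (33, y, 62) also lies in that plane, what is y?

-17

The plane through U, V, W has equation −792x − 468y + 216z = -4788.
Substituting X: (-468)y + (-12744) = -4788, so y = -17.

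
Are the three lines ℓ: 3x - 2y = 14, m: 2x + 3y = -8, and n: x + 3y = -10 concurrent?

Lines aᵢx + bᵢy = cᵢ with pairwise distinct directions are concurrent exactly when det[aᵢ bᵢ cᵢ] = 0.
Here the determinant is 0.
It vanishes, so the lines are concurrent at (2, -4).

Yes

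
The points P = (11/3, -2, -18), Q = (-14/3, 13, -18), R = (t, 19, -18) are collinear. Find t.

Collinearity requires PQ × PR = 0; each component is linear in t.
The z-component gives (-15)t + (-120) = 0, so t = -8.
The remaining components then also vanish.

-8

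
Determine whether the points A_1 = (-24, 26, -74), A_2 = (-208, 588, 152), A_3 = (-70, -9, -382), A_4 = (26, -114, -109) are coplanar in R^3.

Yes

The four points are coplanar iff the 3×3 determinant with rows A_1A_2, A_1A_3, A_1A_4 is zero.
Rows: (-184, 562, 226), (-46, -35, -308), (50, -140, -35).
Expanding along the first row: (-184)(-41895) − (562)(17010) + (226)(8190) = 0.
Zero determinant ⇒ coplanar.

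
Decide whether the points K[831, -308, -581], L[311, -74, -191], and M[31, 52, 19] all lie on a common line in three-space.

KL = (-520, 234, 390), KM = (-800, 360, 600).
KL × KM = (0, 0, 0).
The cross product vanishes, so the three points are collinear.

Yes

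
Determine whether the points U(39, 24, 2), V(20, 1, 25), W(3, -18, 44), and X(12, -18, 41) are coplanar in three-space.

No

A normal to the plane through U, V, W is n = UV × UW = (0, -30, -30).
The plane has equation n·P = -780. For X: n·X = -690.
-690 ≠ -780, so X is off the plane.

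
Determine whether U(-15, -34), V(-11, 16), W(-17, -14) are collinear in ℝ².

UV = (4, 50), UW = (-2, 20).
If collinear, UW would be a scalar multiple of UV. But (4)·(20) ≠ (50)·(-2) (difference 180), so they are not parallel; the points are not collinear.

No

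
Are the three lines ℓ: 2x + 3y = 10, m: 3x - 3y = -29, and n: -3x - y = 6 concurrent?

No

The three lines meet at one point iff the augmented coefficient matrix [aᵢ bᵢ cᵢ] has rank < 3, i.e. its determinant vanishes.
Here the determinant is -7.
Nonzero, so no common point exists.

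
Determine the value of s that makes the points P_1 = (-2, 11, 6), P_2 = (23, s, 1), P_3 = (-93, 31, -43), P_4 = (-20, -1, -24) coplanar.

Normal to plane P_1P_3P_4: n = (-1188, -1848, 1452); plane equation n·P = -9240.
Requiring n·P_2 = -9240: (-1848)s + (-25872) = -9240.
So s = -9.

-9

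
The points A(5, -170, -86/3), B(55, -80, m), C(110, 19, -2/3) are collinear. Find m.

Collinearity requires AB × AC = 0; each component is linear in m.
The x-component gives (-189)m + (-2898) = 0, so m = -46/3.
The remaining components then also vanish.

-46/3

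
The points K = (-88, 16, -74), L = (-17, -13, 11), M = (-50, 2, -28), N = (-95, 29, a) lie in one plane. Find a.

The points are coplanar iff KL · (KM × KN) = 0.
Expanding, this is linear in a: (108)a + (8532) = 0.
So a = -79.

-79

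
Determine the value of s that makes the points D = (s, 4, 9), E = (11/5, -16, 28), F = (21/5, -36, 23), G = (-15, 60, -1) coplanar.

-23/5

The points are coplanar iff DE · (DF × DG) = 0.
Expanding, this is linear in s: (-960)s + (-4416) = 0.
So s = -23/5.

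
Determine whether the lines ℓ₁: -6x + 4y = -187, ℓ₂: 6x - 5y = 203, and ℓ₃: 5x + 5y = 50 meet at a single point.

The three lines meet at one point iff the augmented coefficient matrix [aᵢ bᵢ cᵢ] has rank < 3, i.e. its determinant vanishes.
Here the determinant is 165.
Nonzero, so no common point exists.

No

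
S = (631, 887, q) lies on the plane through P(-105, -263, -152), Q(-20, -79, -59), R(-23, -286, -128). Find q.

The plane through P, Q, R has equation 6555x + 5586y − 17043z = 433143.
Substituting S: (-17043)q + (9090987) = 433143, so q = 508.

508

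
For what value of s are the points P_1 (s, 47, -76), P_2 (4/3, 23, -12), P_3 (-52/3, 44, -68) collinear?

Direction P_2P_3 = (-56/3, 21, -56). From the y-coordinate of P_1, the parameter along the line is τ = (47 − 23)/21 = 8/7.
Then s = 4/3 + 8/7·(-56/3) = -20.

-20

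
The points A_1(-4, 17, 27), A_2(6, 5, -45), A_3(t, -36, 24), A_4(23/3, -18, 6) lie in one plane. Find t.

11

Normal to plane A_1A_2A_4: n = (-2268, -630, -210); plane equation n·P = -7308.
Requiring n·A_3 = -7308: (-2268)t + (17640) = -7308.
So t = 11.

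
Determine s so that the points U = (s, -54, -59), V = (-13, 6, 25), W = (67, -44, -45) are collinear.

Direction VW = (80, -50, -70). From the y-coordinate of U, the parameter along the line is τ = (-54 − 6)/(-50) = 6/5.
Then s = (-13) + 6/5·(80) = 83.

83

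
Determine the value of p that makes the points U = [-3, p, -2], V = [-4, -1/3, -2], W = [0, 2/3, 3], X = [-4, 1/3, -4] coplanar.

1/3

Coplanarity ⇔ det[UV; UW; UX] = 0.
Expanding, this is linear in p: (-8)p + (8/3) = 0.
So p = 1/3.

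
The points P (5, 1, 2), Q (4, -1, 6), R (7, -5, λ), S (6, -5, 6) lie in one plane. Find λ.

Normal to plane PQS: n = (16, 8, 8); plane equation n·X = 104.
Requiring n·R = 104: (8)λ + (72) = 104.
So λ = 4.

4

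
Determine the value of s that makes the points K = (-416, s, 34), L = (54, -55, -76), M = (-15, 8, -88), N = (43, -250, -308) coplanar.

545

The points are coplanar iff KL · (KM × KN) = 0.
Expanding, this is linear in s: (15876)s + (-8652420) = 0.
So s = 545.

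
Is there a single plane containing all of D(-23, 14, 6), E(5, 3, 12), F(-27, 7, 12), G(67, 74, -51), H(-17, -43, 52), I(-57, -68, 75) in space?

No

The plane through D, E, F has normal n = DE × DF = (-24, -192, -240) and equation n·P = -3576.
Checking the remaining points: n·G = -3576, n·H = -3816, n·I = -3576.
Since n·H = -3816 ≠ -3576, H is off the plane and the points are not all coplanar.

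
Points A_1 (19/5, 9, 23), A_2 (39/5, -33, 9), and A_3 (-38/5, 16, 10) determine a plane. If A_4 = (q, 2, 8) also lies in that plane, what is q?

-22/5

The plane through A_1, A_2, A_3 has equation 644x + (1058/5)y − (2254/5)z = -30084/5.
Substituting A_4: (644)q + (-15916/5) = -30084/5, so q = -22/5.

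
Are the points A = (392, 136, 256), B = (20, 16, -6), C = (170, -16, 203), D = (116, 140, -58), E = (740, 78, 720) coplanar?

Yes

The plane through A, B, C has normal n = AB × AC = (-33464, 38448, 29904) and equation n·P = -233536.
Checking the remaining points: n·D = -233536, n·E = -233536.
All equal -233536, so all 5 points lie in one plane.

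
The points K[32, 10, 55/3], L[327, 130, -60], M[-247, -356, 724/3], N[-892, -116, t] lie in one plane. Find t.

Normal to plane KLM: n = (-1910, -43930, -74490); plane equation n·P = -1866070.
Requiring n·N = -1866070: (-74490)t + (6799600) = -1866070.
So t = 349/3.

349/3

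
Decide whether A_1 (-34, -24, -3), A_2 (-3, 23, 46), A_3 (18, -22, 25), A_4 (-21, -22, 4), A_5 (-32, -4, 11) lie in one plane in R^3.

The plane through A_1, A_2, A_3 has normal n = A_1A_2 × A_1A_3 = (1218, 1680, -2382) and equation n·P = -74586.
Checking the remaining points: n·A_4 = -72066, n·A_5 = -71898.
Since n·A_4 = -72066 ≠ -74586, A_4 is off the plane and the points are not all coplanar.

No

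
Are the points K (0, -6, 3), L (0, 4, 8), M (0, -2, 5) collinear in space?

KL = (0, 10, 5), KM = (0, 4, 2).
Each component of KM is 2/5 times the corresponding component of KL, so KM = 2/5·KL and the points are collinear.

Yes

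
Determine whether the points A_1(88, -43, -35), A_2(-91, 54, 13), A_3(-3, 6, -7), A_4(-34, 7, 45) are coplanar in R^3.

With A_1 as base: A_1A_2 = (-179, 97, 48), A_1A_3 = (-91, 49, 28), A_1A_4 = (-122, 50, 80).
A_1A_3 × A_1A_4 = (2520, 3864, 1428).
A_1A_2 · (A_1A_3 × A_1A_4) = -7728.
Since -7728 ≠ 0, the four points are not coplanar.

No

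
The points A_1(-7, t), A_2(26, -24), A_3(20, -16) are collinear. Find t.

20

The three points are collinear iff det[A_1A_2; A_1A_3] = 0.
This determinant is linear in t: (-6)t + (120) = 0, so t = 20.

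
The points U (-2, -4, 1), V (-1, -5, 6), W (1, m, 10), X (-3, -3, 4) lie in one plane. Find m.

Normal to plane UVX: n = (-8, -8, 0); plane equation n·P = 48.
Requiring n·W = 48: (-8)m + (-8) = 48.
So m = -7.

-7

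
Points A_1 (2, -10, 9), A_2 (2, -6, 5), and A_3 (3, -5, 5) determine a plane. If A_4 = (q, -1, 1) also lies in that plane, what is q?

3

The plane through A_1, A_2, A_3 has equation 4x − 4y − 4z = 12.
Substituting A_4: (4)q + (0) = 12, so q = 3.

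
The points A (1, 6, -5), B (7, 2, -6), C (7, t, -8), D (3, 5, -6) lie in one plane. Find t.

Normal to plane ABD: n = (3, 4, 2); plane equation n·P = 17.
Requiring n·C = 17: (4)t + (5) = 17.
So t = 3.

3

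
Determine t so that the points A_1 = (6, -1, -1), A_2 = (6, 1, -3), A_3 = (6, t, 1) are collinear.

-3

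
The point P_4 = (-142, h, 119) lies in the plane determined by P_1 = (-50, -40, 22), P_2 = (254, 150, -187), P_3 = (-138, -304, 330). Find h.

A normal to the plane is n = P_1P_2 × P_1P_3 = (3344, -75240, -63536).
P_4 lies in the plane iff n · P_1P_4 = 0.
This gives (-75240)h + (-9480240) = 0, so h = -126.

-126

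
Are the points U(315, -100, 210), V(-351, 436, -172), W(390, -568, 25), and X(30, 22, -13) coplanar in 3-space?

The four points are coplanar iff the 3×3 determinant with rows UV, UW, UX is zero.
Rows: (-666, 536, -382), (75, -468, -185), (-285, 122, -223).
Expanding along the first row: (-666)(126934) − (536)(-69450) + (-382)(-124230) = 143016.
Nonzero ⇒ not coplanar.

No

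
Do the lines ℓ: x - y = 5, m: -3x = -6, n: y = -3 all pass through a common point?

Intersecting ℓ and m: solving the 2×2 system gives (x, y) = (2, -3).
Substitute into n: (0)(2) + (1)(-3) = -3.
This equals -3, so (2, -3) lies on all three lines and they are concurrent.

Yes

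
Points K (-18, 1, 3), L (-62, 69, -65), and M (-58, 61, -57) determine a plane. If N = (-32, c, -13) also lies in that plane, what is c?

17

Coplanarity requires KL · (KM × KN) = 0.
KL = (-44, 68, -68), KM = (-40, 60, -60); the triple product is linear in c with coefficient 80 and constant term -1360.
Setting it to zero: c = 17.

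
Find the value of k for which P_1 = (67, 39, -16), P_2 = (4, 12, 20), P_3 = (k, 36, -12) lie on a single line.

Collinearity requires P_1P_2 × P_1P_3 = 0; each component is linear in k.
The y-component gives (36)k + (-2160) = 0, so k = 60.
The remaining components then also vanish.

60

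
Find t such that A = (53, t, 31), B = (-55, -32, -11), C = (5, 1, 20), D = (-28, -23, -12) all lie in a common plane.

The points are coplanar iff AB · (AC × AD) = 0.
Expanding, this is linear in t: (-897)t + (19734) = 0.
So t = 22.

22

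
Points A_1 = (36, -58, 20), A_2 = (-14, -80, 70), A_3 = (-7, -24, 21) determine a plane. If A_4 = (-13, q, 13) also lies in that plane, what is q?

-9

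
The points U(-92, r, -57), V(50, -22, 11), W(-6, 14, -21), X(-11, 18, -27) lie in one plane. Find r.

66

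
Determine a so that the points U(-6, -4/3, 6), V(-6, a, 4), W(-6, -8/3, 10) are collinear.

-2/3

Direction UW = (0, -4/3, 4). From the z-coordinate of V, the parameter along the line is τ = (4 − 6)/4 = -1/2.
Then a = (-4/3) + (-1/2)·(-4/3) = -2/3.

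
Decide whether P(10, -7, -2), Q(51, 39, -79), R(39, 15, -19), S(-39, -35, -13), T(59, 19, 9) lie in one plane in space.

The plane through P, Q, R has normal n = PQ × PR = (912, -1536, -432) and equation n·X = 20736.
Checking the remaining points: n·S = 23808, n·T = 20736.
Since n·S = 23808 ≠ 20736, S is off the plane and the points are not all coplanar.

No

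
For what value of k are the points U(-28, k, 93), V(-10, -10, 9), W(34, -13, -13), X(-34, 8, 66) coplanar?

The points are coplanar iff UV · (UW × UX) = 0.
Expanding, this is linear in k: (1980)k + (-36630) = 0.
So k = 37/2.

37/2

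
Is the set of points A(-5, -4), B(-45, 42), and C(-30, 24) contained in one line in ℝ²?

No

AB = (-40, 46), AC = (-25, 28).
det[AB; AC] = (-40)(28) − (46)(-25) = 30.
The determinant is nonzero, so they are not collinear.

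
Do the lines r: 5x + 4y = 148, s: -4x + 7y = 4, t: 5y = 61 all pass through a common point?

No

Intersecting r and s: solving the 2×2 system gives (x, y) = (20, 12).
Substitute into t: (0)(20) + (5)(12) = 60.
But t requires 61 ≠ 60, so the three lines have no common point.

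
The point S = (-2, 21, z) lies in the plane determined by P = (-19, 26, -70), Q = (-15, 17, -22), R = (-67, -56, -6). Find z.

22

Coplanarity requires PQ · (PR × PS) = 0.
PQ = (4, -9, 48), PR = (-48, -82, 64); the triple product is linear in z with coefficient -760 and constant term 16720.
Setting it to zero: z = 22.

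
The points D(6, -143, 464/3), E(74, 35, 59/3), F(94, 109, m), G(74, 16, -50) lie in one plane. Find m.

178/3

Normal to plane DEG: n = (-44897/3, 14212/3, -1292); plane equation n·P = -967062.
Requiring n·F = -967062: (-1292)m + (-2671210/3) = -967062.
So m = 178/3.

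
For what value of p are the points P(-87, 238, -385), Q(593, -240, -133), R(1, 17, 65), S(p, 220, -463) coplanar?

Normal to plane PQR: n = (-159408, -283824, -108216); plane equation n·X = -12018456.
Requiring n·S = -12018456: (-159408)p + (-12337272) = -12018456.
So p = -2.

-2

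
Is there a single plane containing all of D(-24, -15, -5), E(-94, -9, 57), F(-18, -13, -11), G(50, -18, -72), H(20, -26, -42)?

No

The plane through D, E, F has normal n = DE × DF = (-160, -48, -176) and equation n·P = 5440.
Checking the remaining points: n·G = 5536, n·H = 5440.
Since n·G = 5536 ≠ 5440, G is off the plane and the points are not all coplanar.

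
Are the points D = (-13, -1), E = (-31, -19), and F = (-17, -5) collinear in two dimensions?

Yes

DE = (-18, -18), DF = (-4, -4).
Twice the signed area of △DEF is (-18)(-4) − (-18)(-4) = 0.
The triangle is degenerate (zero area), so the points are collinear.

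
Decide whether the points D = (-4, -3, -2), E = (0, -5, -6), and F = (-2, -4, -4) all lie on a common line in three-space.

Yes

DE = (4, -2, -4), DF = (2, -1, -2).
Each component of DF is 1/2 times the corresponding component of DE, so DF = 1/2·DE and the points are collinear.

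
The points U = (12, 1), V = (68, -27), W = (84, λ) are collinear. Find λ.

-35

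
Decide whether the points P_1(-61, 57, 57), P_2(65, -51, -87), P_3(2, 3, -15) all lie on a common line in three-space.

Yes

P_1P_2 = (126, -108, -144), P_1P_3 = (63, -54, -72).
Each component of P_1P_3 is 1/2 times the corresponding component of P_1P_2, so P_1P_3 = 1/2·P_1P_2 and the points are collinear.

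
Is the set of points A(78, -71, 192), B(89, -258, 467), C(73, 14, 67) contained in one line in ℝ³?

Yes

AB = (11, -187, 275), AC = (-5, 85, -125).
AB × AC = (0, 0, 0).
The cross product vanishes, so the three points are collinear.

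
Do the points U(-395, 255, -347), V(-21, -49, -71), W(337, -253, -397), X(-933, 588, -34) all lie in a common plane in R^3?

No

With U as base: UV = (374, -304, 276), UW = (732, -508, -50), UX = (-538, 333, 313).
UW × UX = (-142354, -202216, -29548).
UV · (UW × UX) = 78020.
Since 78020 ≠ 0, the four points are not coplanar.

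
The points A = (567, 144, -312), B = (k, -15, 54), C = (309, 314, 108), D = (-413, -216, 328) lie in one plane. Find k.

51

Coplanarity ⇔ det[AB; AC; AD] = 0.
Expanding, this is linear in k: (260000)k + (-13260000) = 0.
So k = 51.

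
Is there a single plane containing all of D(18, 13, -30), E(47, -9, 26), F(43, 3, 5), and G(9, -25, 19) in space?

A normal to the plane through D, E, F is n = DE × DF = (-210, 385, 260).
The plane has equation n·P = -6575. For G: n·G = -6575.
Equal, so G lies in the plane and all four are coplanar.

Yes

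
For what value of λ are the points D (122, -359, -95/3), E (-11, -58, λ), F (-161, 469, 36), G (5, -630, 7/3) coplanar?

Normal to plane DFG: n = (139469/3, 1705, 173569); plane equation n·P = -1310122/3.
Requiring n·E = -1310122/3: (173569)λ + (-1830829/3) = -1310122/3.
So λ = 1.

1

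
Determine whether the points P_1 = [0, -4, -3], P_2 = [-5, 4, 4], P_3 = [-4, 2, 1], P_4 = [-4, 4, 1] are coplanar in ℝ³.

No

A normal to the plane through P_1, P_2, P_3 is n = P_1P_2 × P_1P_3 = (-10, -8, 2).
The plane has equation n·P = 26. For P_4: n·P_4 = 10.
10 ≠ 26, so P_4 is off the plane.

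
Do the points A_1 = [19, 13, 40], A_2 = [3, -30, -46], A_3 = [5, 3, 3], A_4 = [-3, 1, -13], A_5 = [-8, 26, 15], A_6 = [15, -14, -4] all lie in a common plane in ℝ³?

No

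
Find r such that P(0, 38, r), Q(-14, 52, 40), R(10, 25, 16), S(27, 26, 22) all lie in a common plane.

28

Coplanarity ⇔ det[PQ; PR; PS] = 0.
Expanding, this is linear in r: (-483)r + (13524) = 0.
So r = 28.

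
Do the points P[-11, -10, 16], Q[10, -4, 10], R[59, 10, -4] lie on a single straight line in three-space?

Yes

PQ = (21, 6, -6), PR = (70, 20, -20).
Each component of PR is 10/3 times the corresponding component of PQ, so PR = 10/3·PQ and the points are collinear.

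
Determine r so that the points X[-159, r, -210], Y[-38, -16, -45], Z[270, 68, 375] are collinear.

-49

Direction YZ = (308, 84, 420). From the x-coordinate of X, the parameter along the line is τ = (-159 − (-38))/308 = -11/28.
Then r = (-16) + (-11/28)·(84) = -49.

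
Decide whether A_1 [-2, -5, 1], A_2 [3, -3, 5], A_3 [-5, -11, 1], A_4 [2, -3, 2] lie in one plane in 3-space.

No

With A_1 as base: A_1A_2 = (5, 2, 4), A_1A_3 = (-3, -6, 0), A_1A_4 = (4, 2, 1).
A_1A_3 × A_1A_4 = (-6, 3, 18).
A_1A_2 · (A_1A_3 × A_1A_4) = 48.
Since 48 ≠ 0, the four points are not coplanar.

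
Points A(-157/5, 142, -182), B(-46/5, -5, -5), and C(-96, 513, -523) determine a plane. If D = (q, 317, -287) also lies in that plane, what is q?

-332/5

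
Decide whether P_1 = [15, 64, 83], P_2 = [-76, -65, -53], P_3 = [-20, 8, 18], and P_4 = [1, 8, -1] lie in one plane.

No

A normal to the plane through P_1, P_2, P_3 is n = P_1P_2 × P_1P_3 = (769, -1155, 581).
The plane has equation n·P = -14162. For P_4: n·P_4 = -9052.
-9052 ≠ -14162, so P_4 is off the plane.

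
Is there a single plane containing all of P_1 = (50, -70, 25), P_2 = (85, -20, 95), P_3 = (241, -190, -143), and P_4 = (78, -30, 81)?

The four points are coplanar iff the 3×3 determinant with rows P_1P_2, P_1P_3, P_1P_4 is zero.
Rows: (35, 50, 70), (191, -120, -168), (28, 40, 56).
Expanding along the first row: (35)(0) − (50)(15400) + (70)(11000) = 0.
Zero determinant ⇒ coplanar.

Yes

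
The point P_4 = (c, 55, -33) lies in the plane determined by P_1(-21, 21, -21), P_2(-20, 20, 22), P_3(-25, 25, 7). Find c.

Coplanarity requires P_1P_2 · (P_1P_3 × P_1P_4) = 0.
P_1P_2 = (1, -1, 43), P_1P_3 = (-4, 4, 28); the triple product is linear in c with coefficient -200 and constant term -11000.
Setting it to zero: c = -55.

-55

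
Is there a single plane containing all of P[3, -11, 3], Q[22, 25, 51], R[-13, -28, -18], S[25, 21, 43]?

No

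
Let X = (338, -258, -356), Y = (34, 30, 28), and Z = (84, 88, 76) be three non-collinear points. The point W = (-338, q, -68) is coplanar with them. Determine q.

-154

Coplanarity requires XY · (XZ × XW) = 0.
XY = (-304, 288, 384), XZ = (-254, 346, 432); the triple product is linear in q with coefficient 33792 and constant term 5203968.
Setting it to zero: q = -154.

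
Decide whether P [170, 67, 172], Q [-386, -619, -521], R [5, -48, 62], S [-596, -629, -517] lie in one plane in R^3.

No

The four points are coplanar iff the 3×3 determinant with rows PQ, PR, PS is zero.
Rows: (-556, -686, -693), (-165, -115, -110), (-766, -696, -689).
Expanding along the first row: (-556)(2675) − (-686)(29425) + (-693)(26750) = 160500.
Nonzero ⇒ not coplanar.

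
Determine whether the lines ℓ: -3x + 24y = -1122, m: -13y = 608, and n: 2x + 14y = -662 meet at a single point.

No

The three lines meet at one point iff the augmented coefficient matrix [aᵢ bᵢ cᵢ] has rank < 3, i.e. its determinant vanishes.
Here the determinant is -270.
Nonzero, so no common point exists.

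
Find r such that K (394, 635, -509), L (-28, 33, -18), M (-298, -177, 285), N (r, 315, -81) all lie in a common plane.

14

Coplanarity ⇔ det[KL; KM; KN] = 0.
Expanding, this is linear in r: (-79296)r + (1110144) = 0.
So r = 14.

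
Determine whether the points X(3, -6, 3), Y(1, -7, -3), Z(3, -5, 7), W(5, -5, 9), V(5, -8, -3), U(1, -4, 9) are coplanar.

The plane through X, Y, Z has normal n = XY × XZ = (2, 8, -2) and equation n·P = -48.
Checking the remaining points: n·W = -48, n·V = -48, n·U = -48.
All equal -48, so all 6 points lie in one plane.

Yes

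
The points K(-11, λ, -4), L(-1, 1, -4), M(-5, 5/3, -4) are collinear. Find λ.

8/3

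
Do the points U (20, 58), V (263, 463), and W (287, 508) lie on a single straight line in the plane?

UV = (243, 405), UW = (267, 450).
Twice the signed area of △UVW is (243)(450) − (405)(267) = 1215.
The area is nonzero, so the three points are not collinear.

No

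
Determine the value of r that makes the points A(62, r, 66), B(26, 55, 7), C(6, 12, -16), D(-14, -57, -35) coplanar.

The points are coplanar iff AB · (AC × AD) = 0.
Expanding, this is linear in r: (-80)r + (1440) = 0.
So r = 18.

18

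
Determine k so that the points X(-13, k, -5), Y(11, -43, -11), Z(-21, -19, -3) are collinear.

-25

Collinearity requires XY × XZ = 0; each component is linear in k.
The x-component gives (-8)k + (-200) = 0, so k = -25.
The remaining components then also vanish.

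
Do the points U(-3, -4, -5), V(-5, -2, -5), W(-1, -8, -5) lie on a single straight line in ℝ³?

No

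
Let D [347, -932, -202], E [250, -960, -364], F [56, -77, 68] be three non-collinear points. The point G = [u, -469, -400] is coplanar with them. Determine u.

The plane through D, E, F has equation 130950x + 73332y − 91083z = -4507008.
Substituting G: (130950)u + (2040492) = -4507008, so u = -50.

-50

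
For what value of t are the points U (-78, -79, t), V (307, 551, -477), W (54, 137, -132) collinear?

48

Direction VW = (-253, -414, 345). From the x-coordinate of U, the parameter along the line is τ = (-78 − 307)/(-253) = 35/23.
Then t = (-477) + 35/23·(345) = 48.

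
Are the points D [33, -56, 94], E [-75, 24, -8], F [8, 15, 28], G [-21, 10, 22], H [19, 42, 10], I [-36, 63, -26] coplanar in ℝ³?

Yes

The plane through D, E, F has normal n = DE × DF = (1962, -4578, -5668) and equation n·P = -211678.
Checking the remaining points: n·G = -211678, n·H = -211678, n·I = -211678.
All equal -211678, so all 6 points lie in one plane.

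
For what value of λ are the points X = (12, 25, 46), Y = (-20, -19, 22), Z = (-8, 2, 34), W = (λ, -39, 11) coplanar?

-34

The points are coplanar iff XY · (XZ × XW) = 0.
Expanding, this is linear in λ: (-24)λ + (-816) = 0.
So λ = -34.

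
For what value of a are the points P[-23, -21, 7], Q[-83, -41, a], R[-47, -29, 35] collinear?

77

Direction PR = (-24, -8, 28). From the x-coordinate of Q, the parameter along the line is τ = (-83 − (-23))/(-24) = 5/2.
Then a = 7 + 5/2·(28) = 77.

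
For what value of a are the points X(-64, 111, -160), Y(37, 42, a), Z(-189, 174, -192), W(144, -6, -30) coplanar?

-20

Coplanarity ⇔ det[XY; XZ; XW] = 0.
Expanding, this is linear in a: (1521)a + (30420) = 0.
So a = -20.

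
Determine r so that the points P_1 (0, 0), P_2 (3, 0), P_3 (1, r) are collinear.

The three points are collinear iff det[P_1P_2; P_1P_3] = 0.
This determinant is linear in r: (3)r + (0) = 0, so r = 0.

0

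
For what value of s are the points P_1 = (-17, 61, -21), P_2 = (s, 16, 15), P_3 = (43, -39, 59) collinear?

10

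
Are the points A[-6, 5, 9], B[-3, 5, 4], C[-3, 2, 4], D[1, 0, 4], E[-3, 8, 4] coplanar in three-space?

The plane through A, B, C has normal n = AB × AC = (-15, 0, -9) and equation n·P = 9.
Checking the remaining points: n·D = -51, n·E = 9.
Since n·D = -51 ≠ 9, D is off the plane and the points are not all coplanar.

No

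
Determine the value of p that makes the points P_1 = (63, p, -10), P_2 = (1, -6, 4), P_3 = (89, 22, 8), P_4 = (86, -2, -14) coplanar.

Coplanarity ⇔ det[P_1P_2; P_1P_3; P_1P_4] = 0.
Expanding, this is linear in p: (-1924)p + (-7696) = 0.
So p = -4.

-4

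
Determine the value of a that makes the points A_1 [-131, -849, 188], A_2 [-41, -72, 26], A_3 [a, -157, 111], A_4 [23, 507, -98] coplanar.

Normal to plane A_1A_2A_4: n = (-2550, 792, 2382); plane equation n·P = 109458.
Requiring n·A_3 = 109458: (-2550)a + (140058) = 109458.
So a = 12.

12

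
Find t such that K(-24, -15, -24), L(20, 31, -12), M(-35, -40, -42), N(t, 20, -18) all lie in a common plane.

Coplanarity ⇔ det[KL; KM; KN] = 0.
Expanding, this is linear in t: (-528)t + (6864) = 0.
So t = 13.

13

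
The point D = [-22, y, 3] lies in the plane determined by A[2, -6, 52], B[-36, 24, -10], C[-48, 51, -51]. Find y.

The plane through A, B, C has equation 444x − 814y − 666z = -28860.
Substituting D: (-814)y + (-11766) = -28860, so y = 21.

21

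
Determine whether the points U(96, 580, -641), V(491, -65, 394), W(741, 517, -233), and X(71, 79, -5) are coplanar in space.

Yes

With U as base: UV = (395, -645, 1035), UW = (645, -63, 408), UX = (-25, -501, 636).
UW × UX = (164340, -420420, -324720).
UV · (UW × UX) = 0.
The scalar triple product vanishes, so the four points are coplanar.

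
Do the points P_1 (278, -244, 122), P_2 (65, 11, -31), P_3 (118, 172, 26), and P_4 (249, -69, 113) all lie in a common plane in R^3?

With P_1 as base: P_1P_2 = (-213, 255, -153), P_1P_3 = (-160, 416, -96), P_1P_4 = (-29, 175, -9).
P_1P_3 × P_1P_4 = (13056, 1344, -15936).
P_1P_2 · (P_1P_3 × P_1P_4) = 0.
The scalar triple product vanishes, so the four points are coplanar.

Yes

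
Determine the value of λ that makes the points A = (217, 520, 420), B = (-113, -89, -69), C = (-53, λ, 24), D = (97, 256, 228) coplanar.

34

Normal to plane ABD: n = (-12168, -4680, 14040); plane equation n·P = 822744.
Requiring n·C = 822744: (-4680)λ + (981864) = 822744.
So λ = 34.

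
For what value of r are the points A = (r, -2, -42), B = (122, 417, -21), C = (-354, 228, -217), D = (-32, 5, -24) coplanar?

Coplanarity ⇔ det[AB; AC; AD] = 0.
Expanding, this is linear in r: (80185)r + (5773320) = 0.
So r = -72.

-72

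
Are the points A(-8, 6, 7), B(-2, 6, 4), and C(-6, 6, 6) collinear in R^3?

Yes

AB = (6, 0, -3), AC = (2, 0, -1).
Each component of AC is 1/3 times the corresponding component of AB, so AC = 1/3·AB and the points are collinear.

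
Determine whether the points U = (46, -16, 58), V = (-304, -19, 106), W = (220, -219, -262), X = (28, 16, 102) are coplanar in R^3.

No

With U as base: UV = (-350, -3, 48), UW = (174, -203, -320), UX = (-18, 32, 44).
UW × UX = (1308, -1896, 1914).
UV · (UW × UX) = -360240.
Since -360240 ≠ 0, the four points are not coplanar.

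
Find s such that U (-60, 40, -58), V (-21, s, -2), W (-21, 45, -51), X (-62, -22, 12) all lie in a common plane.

The points are coplanar iff UV · (UW × UX) = 0.
Expanding, this is linear in s: (-2744)s + (5488) = 0.
So s = 2.

2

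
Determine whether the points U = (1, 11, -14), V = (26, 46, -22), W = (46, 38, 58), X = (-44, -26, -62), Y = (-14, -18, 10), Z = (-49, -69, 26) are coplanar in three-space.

The plane through U, V, W has normal n = UV × UW = (2736, -2160, -900) and equation n·P = -8424.
Checking the remaining points: n·X = -8424, n·Y = -8424, n·Z = -8424.
All equal -8424, so all 6 points lie in one plane.

Yes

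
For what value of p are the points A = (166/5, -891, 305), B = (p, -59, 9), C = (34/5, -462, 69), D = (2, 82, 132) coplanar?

-26/5

The points are coplanar iff AB · (AC × AD) = 0.
Expanding, this is linear in p: (155411)p + (4040686/5) = 0.
So p = -26/5.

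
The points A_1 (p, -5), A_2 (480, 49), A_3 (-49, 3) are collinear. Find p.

-141

Collinearity: (A_1 − A_2) must be parallel to (A_3 − A_2) = (-529, -46).
Cross-multiplying the components: (p − 480)·(-46) = (-54)·(-529).
Solving gives p = -141.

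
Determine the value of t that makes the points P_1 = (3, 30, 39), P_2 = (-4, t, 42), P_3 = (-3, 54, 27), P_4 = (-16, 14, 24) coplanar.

-10

Normal to plane P_1P_3P_4: n = (-552, 138, 552); plane equation n·P = 24012.
Requiring n·P_2 = 24012: (138)t + (25392) = 24012.
So t = -10.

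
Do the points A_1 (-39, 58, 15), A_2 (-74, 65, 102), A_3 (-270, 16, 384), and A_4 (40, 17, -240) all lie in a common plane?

Yes

The four points are coplanar iff the 3×3 determinant with rows A_1A_2, A_1A_3, A_1A_4 is zero.
Rows: (-35, 7, 87), (-231, -42, 369), (79, -41, -255).
Expanding along the first row: (-35)(25839) − (7)(29754) + (87)(12789) = 0.
Zero determinant ⇒ coplanar.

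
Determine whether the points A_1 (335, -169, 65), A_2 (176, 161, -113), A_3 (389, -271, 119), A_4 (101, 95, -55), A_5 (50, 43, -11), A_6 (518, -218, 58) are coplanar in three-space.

The plane through A_1, A_2, A_3 has normal n = A_1A_2 × A_1A_3 = (-336, -1026, -1602) and equation n·P = -43296.
Checking the remaining points: n·A_4 = -43296, n·A_5 = -43296, n·A_6 = -43296.
All equal -43296, so all 6 points lie in one plane.

Yes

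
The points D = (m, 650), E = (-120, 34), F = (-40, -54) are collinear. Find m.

Collinearity: (D − E) must be parallel to (F − E) = (80, -88).
Cross-multiplying the components: (m − (-120))·(-88) = (616)·(80).
Solving gives m = -680.

-680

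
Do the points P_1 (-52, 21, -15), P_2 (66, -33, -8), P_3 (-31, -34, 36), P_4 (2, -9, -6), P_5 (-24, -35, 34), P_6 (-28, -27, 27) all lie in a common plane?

The plane through P_1, P_2, P_3 has normal n = P_1P_2 × P_1P_3 = (-2369, -5871, -5356) and equation n·P = 80237.
Checking the remaining points: n·P_4 = 80237, n·P_5 = 80237, n·P_6 = 80237.
All equal 80237, so all 6 points lie in one plane.

Yes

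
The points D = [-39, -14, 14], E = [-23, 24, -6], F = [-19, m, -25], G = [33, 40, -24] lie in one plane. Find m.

65

Normal to plane DEG: n = (-364, -832, -1872); plane equation n·P = -364.
Requiring n·F = -364: (-832)m + (53716) = -364.
So m = 65.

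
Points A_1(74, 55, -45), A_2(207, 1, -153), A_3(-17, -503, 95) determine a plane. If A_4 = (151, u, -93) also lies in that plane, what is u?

-107

A normal to the plane is n = A_1A_2 × A_1A_3 = (-67824, -8792, -79128).
A_4 lies in the plane iff n · A_1A_4 = 0.
This gives (-8792)u + (-940744) = 0, so u = -107.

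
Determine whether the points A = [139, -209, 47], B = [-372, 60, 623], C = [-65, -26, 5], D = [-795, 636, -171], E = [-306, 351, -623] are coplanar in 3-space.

The plane through A, B, C has normal n = AB × AC = (-116706, -138966, -38637) and equation n·P = 11005821.
Checking the remaining points: n·D = 11005821, n·E = 11005821.
All equal 11005821, so all 5 points lie in one plane.

Yes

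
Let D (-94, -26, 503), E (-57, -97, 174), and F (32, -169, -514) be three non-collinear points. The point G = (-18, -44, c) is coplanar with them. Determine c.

-39

A normal to the plane is n = DE × DF = (25160, -3825, 3655).
G lies in the plane iff n · DG = 0.
This gives (3655)c + (142545) = 0, so c = -39.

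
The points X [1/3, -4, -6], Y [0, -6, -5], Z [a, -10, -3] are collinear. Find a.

-2/3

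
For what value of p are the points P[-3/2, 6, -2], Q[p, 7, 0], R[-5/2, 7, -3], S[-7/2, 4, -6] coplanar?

-1/2

Coplanarity ⇔ det[PQ; PR; PS] = 0.
Expanding, this is linear in p: (-6)p + (-3) = 0.
So p = -1/2.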